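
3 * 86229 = 258687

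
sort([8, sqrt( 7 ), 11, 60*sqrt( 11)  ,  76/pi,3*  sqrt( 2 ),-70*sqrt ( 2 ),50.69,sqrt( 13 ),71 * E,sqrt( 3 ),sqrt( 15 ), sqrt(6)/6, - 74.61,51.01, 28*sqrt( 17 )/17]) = [ - 70*sqrt( 2) , - 74.61, sqrt(6 )/6, sqrt( 3),sqrt( 7),sqrt( 13 ), sqrt( 15), 3*sqrt( 2), 28  *sqrt( 17 ) /17,8, 11, 76/pi , 50.69, 51.01,  71*  E,60 * sqrt(11)]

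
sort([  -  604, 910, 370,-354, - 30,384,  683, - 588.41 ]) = [-604, - 588.41,  -  354, - 30,370,  384 , 683, 910] 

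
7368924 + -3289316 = 4079608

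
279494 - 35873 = 243621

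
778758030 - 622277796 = 156480234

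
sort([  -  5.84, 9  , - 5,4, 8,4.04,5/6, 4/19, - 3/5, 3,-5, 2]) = [ -5.84 , - 5,  -  5, - 3/5, 4/19, 5/6, 2,3, 4,  4.04, 8,9 ] 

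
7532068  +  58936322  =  66468390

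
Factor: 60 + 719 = 779  =  19^1*41^1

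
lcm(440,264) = 1320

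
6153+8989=15142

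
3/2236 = 3/2236 = 0.00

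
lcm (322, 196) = 4508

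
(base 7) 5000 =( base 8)3263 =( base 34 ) 1gf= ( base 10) 1715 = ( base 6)11535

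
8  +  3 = 11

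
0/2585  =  0=0.00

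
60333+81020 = 141353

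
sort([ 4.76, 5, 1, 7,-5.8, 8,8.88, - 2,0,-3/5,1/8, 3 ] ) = [ -5.8, - 2, - 3/5,0, 1/8,  1,3,4.76, 5 , 7,8,8.88 ] 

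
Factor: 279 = 3^2*31^1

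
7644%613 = 288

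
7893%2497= 402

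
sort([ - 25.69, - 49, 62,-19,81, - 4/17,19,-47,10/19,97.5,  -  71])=[ - 71,-49, - 47,-25.69,  -  19, - 4/17,10/19,19,  62,  81,  97.5]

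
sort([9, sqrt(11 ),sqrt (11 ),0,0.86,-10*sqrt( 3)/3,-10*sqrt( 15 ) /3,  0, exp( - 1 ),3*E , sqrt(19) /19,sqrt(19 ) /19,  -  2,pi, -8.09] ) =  [ - 10 *sqrt ( 15 ) /3, - 8.09,- 10*sqrt ( 3) /3, - 2,0,0,sqrt( 19)/19, sqrt(19 )/19, exp( - 1 ),  0.86,pi,sqrt ( 11),sqrt (11),3*E,  9] 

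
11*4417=48587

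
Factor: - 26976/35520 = -2^( - 1 )*5^ (-1 ) * 37^(-1 )*281^1= - 281/370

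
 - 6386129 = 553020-6939149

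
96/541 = 96/541=0.18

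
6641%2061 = 458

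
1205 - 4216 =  - 3011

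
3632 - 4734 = -1102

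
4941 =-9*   (-549)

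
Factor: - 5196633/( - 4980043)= 3^1*13^1*19^1*67^( - 1 ) * 239^(-1)*311^( - 1)*7013^1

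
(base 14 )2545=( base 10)6529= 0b1100110000001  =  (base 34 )5M1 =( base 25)AB4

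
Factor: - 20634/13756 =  - 3/2 = - 2^ ( - 1)*3^1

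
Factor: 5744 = 2^4 * 359^1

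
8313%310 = 253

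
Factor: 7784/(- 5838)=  - 2^2*3^ (-1)=- 4/3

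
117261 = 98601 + 18660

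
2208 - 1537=671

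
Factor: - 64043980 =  - 2^2*5^1*7^2*11^1*13^1*457^1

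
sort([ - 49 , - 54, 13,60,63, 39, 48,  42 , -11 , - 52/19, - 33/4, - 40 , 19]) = [ - 54,  -  49, - 40,-11,- 33/4, - 52/19,13, 19, 39,42 , 48,60, 63]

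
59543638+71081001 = 130624639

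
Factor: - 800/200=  - 4 = - 2^2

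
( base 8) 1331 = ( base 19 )207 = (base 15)339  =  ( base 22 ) 1b3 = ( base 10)729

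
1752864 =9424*186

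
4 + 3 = 7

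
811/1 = 811 = 811.00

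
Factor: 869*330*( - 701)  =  - 2^1*3^1*5^1*11^2*79^1 * 701^1 = - 201025770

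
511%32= 31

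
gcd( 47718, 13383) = 9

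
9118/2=4559 = 4559.00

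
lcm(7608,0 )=0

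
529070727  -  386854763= 142215964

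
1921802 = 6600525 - 4678723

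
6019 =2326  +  3693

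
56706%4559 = 1998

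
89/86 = 89/86 = 1.03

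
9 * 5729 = 51561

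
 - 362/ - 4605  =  362/4605 = 0.08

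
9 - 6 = 3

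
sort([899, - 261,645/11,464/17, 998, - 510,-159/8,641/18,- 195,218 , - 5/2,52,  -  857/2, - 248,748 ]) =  [ - 510 , - 857/2, - 261, - 248,-195, - 159/8, - 5/2,464/17,641/18,52,645/11,218,748, 899,998]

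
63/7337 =63/7337 = 0.01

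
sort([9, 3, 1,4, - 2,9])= [ - 2,1 , 3,4,9,9] 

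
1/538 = 1/538  =  0.00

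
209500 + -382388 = - 172888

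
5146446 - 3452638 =1693808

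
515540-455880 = 59660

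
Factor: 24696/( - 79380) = - 2^1*3^(- 2)*5^( - 1)*7^1 =- 14/45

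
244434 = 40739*6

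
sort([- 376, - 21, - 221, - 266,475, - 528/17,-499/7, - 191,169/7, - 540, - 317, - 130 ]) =[ - 540, - 376, - 317, - 266, - 221,- 191, - 130,-499/7, - 528/17 , - 21,169/7,475 ] 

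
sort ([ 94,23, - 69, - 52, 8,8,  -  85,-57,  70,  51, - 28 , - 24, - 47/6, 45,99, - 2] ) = [-85, - 69, - 57,  -  52,-28, -24, - 47/6, - 2,8, 8, 23,45, 51, 70 , 94,99]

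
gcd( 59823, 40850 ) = 1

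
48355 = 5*9671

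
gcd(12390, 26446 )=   14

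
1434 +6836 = 8270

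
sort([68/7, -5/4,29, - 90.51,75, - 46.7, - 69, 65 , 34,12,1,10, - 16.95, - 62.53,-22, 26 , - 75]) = [ - 90.51,  -  75,-69,  -  62.53, - 46.7, - 22,  -  16.95, - 5/4,  1,68/7,10,12, 26, 29, 34,  65,75 ] 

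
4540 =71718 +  - 67178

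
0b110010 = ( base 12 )42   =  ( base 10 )50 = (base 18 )2e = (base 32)1I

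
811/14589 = 811/14589 = 0.06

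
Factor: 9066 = 2^1*3^1*1511^1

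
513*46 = 23598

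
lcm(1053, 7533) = 97929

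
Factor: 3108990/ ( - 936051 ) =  - 2^1*5^1*31^1*509^ ( - 1 ) * 613^(-1)*3343^1 = - 1036330/312017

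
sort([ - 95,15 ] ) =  [ - 95,15 ] 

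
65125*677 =44089625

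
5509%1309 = 273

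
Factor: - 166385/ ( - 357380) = 2^ (-2)*167^( - 1)*311^1 = 311/668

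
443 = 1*443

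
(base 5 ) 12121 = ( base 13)551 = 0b1110001111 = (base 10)911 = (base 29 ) 12C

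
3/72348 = 1/24116 = 0.00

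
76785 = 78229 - 1444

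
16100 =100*161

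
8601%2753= 342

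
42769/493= 86 + 371/493 = 86.75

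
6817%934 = 279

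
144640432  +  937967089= 1082607521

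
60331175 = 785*76855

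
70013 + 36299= 106312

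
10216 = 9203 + 1013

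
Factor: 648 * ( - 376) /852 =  - 20304/71 =-2^4*3^3*47^1*71^( - 1)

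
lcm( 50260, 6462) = 452340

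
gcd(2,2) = 2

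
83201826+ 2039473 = 85241299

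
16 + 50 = 66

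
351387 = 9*39043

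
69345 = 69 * 1005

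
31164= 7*4452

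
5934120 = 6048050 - 113930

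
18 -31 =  - 13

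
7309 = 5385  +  1924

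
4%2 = 0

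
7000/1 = 7000 = 7000.00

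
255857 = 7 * 36551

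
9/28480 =9/28480= 0.00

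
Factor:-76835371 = -5953^1*12907^1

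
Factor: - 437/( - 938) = 2^( - 1)*7^ (-1 )*19^1*23^1*67^ ( - 1 )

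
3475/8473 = 3475/8473 = 0.41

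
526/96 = 263/48  =  5.48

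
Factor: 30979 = 13^1*2383^1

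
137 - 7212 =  - 7075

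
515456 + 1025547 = 1541003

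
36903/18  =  12301/6 = 2050.17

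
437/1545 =437/1545 = 0.28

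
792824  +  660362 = 1453186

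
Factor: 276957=3^2*30773^1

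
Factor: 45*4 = 2^2*3^2*5^1 =180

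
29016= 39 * 744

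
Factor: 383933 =11^2 * 19^1*167^1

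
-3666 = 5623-9289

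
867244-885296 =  - 18052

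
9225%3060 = 45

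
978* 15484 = 15143352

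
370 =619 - 249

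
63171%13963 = 7319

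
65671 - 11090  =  54581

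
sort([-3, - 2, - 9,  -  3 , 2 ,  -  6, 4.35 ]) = [ - 9, - 6, - 3, - 3, - 2,2, 4.35]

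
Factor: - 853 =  - 853^1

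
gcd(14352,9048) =312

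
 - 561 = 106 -667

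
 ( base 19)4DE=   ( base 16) 6a9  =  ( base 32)1l9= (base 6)11521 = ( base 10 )1705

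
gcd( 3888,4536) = 648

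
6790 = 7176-386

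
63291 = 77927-14636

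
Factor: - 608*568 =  - 2^8*19^1*71^1 = -345344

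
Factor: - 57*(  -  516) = 2^2*3^2*19^1*43^1  =  29412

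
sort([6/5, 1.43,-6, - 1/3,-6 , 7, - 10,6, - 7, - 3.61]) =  [ - 10, - 7, - 6 ,  -  6,-3.61, - 1/3,6/5,1.43, 6,  7]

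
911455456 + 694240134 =1605695590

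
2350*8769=20607150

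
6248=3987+2261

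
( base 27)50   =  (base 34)3x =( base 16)87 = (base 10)135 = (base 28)4n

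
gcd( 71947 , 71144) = 1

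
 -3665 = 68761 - 72426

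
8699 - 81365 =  - 72666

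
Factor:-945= - 3^3*5^1*7^1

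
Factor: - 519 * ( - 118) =61242 = 2^1*3^1 * 59^1 * 173^1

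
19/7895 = 19/7895 = 0.00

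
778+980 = 1758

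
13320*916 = 12201120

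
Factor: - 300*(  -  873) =261900 = 2^2*3^3*5^2 * 97^1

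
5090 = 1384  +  3706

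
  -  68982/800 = -87 + 309/400= - 86.23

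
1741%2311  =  1741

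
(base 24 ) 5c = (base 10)132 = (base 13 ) a2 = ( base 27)4O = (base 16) 84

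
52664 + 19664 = 72328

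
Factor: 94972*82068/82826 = 3897081048/41413 = 2^3*3^1*7^1*977^1*23743^1 * 41413^ ( - 1) 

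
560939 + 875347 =1436286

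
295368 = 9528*31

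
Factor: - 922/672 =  - 2^( - 4 )*3^( - 1 ) * 7^( - 1 )*461^1 = -461/336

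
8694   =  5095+3599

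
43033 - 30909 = 12124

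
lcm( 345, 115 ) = 345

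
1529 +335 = 1864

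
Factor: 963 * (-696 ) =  - 2^3*3^3*29^1 * 107^1 = - 670248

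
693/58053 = 231/19351 = 0.01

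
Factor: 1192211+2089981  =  2^4*3^2*23^1*991^1= 3282192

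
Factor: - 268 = - 2^2*67^1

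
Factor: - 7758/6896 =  - 2^ (-3) * 3^2  =  - 9/8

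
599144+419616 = 1018760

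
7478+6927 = 14405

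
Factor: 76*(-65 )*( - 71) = 2^2*5^1*13^1*19^1*71^1 = 350740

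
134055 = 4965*27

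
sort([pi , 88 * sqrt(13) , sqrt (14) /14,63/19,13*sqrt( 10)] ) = [ sqrt(14)/14, pi, 63/19 , 13*sqrt(10 ),88 * sqrt( 13) ] 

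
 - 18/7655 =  - 1 + 7637/7655= - 0.00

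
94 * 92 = 8648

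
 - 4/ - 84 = 1/21 = 0.05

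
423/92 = 4 + 55/92 = 4.60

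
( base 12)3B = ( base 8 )57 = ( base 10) 47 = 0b101111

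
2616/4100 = 654/1025 = 0.64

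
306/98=3 + 6/49 = 3.12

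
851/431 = 851/431 = 1.97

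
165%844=165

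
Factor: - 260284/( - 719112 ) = 2^( - 1) *3^( - 1)* 19^( - 2)*83^(- 1)*65071^1 = 65071/179778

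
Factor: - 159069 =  -3^1*17^1*3119^1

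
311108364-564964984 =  - 253856620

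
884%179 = 168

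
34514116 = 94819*364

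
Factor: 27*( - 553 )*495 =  - 3^5*5^1 * 7^1*11^1*79^1 = - 7390845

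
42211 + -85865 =-43654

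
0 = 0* 404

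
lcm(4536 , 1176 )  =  31752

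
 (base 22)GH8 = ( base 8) 17676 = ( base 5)230001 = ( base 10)8126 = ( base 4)1332332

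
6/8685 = 2/2895=0.00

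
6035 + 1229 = 7264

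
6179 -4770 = 1409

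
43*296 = 12728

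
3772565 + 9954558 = 13727123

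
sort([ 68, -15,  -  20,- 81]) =[ -81,-20, - 15,68 ]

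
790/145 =158/29 = 5.45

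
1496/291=5 + 41/291 = 5.14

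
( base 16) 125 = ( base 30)9N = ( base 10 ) 293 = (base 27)AN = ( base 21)dk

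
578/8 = 72 + 1/4  =  72.25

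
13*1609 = 20917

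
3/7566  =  1/2522 = 0.00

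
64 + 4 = 68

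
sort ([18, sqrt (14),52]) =[ sqrt( 14), 18,  52]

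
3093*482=1490826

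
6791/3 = 6791/3 =2263.67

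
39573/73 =39573/73 = 542.10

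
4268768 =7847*544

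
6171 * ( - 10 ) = - 61710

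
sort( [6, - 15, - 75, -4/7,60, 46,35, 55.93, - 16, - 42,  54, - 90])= [ -90, - 75, - 42, - 16, - 15  , - 4/7,  6,35,46,54,55.93, 60]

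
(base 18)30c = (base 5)12414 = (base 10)984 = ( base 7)2604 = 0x3D8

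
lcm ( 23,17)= 391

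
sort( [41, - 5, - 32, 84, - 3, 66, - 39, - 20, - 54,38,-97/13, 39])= [ -54, - 39, - 32,  -  20, - 97/13, - 5,-3,38, 39, 41,66, 84]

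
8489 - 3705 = 4784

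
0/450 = 0= 0.00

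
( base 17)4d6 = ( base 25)258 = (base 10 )1383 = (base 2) 10101100111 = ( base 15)623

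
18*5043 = 90774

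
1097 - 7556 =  - 6459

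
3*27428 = 82284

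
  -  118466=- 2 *59233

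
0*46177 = 0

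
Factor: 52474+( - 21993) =30481 = 11^1*17^1 * 163^1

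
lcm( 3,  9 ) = 9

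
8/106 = 4/53 = 0.08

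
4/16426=2/8213 = 0.00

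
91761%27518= 9207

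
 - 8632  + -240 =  - 8872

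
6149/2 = 3074 +1/2 = 3074.50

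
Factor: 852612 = 2^2 * 3^1*227^1* 313^1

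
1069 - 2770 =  - 1701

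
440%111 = 107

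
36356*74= 2690344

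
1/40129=1/40129= 0.00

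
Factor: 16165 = 5^1 * 53^1*61^1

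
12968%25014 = 12968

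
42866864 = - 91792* ( - 467)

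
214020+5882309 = 6096329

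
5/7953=5/7953= 0.00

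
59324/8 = 7415 + 1/2 = 7415.50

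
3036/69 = 44 = 44.00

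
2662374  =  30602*87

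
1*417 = 417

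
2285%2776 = 2285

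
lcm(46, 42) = 966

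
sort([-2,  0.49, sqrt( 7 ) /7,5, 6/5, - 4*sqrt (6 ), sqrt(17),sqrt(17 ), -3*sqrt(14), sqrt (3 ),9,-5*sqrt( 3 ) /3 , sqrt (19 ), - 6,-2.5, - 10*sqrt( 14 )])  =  [ - 10*sqrt( 14),  -  3 * sqrt(14 ), - 4*sqrt( 6 ),- 6 ,-5*sqrt (3)/3, - 2.5,-2,  sqrt( 7) /7,0.49,6/5, sqrt(3), sqrt( 17 ), sqrt(17),  sqrt(19 ), 5,9] 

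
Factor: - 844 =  - 2^2*211^1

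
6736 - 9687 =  - 2951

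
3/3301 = 3/3301 = 0.00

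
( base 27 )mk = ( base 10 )614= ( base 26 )ng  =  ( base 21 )185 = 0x266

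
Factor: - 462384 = - 2^4*3^2*13^2 * 19^1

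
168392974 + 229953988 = 398346962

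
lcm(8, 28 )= 56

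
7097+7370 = 14467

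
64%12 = 4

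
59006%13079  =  6690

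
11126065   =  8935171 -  - 2190894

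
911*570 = 519270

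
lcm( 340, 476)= 2380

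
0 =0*25238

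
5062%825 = 112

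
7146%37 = 5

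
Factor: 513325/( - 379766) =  - 2^( - 1 )*5^2*317^( - 1)*599^ (- 1)*20533^1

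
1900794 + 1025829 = 2926623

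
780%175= 80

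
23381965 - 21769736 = 1612229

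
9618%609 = 483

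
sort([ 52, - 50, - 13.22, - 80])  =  [ - 80, - 50, - 13.22, 52 ]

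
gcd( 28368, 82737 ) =9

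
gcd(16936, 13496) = 8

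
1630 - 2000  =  -370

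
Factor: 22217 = 13^1*1709^1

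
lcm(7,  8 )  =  56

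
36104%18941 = 17163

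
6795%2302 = 2191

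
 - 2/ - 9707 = 2/9707  =  0.00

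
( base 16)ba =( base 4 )2322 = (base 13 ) 114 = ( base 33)5l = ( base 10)186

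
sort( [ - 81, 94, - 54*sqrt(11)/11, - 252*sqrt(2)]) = [ - 252 * sqrt(2 ), - 81, - 54*sqrt (11) /11, 94 ]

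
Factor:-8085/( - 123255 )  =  3^ ( - 2 )*7^2 *83^ ( - 1)  =  49/747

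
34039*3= 102117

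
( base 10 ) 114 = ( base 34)3C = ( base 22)54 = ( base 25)4e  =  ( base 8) 162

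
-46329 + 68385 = 22056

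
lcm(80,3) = 240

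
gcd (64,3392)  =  64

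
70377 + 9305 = 79682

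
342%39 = 30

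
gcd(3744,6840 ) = 72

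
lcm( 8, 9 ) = 72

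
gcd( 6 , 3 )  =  3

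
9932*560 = 5561920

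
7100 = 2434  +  4666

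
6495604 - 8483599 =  - 1987995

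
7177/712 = 10+57/712 = 10.08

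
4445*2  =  8890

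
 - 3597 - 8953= - 12550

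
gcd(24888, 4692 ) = 204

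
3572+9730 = 13302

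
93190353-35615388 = 57574965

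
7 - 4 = 3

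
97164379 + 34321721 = 131486100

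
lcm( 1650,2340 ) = 128700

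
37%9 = 1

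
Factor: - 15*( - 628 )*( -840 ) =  - 2^5*3^2 * 5^2*7^1 * 157^1=- 7912800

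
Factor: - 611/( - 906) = 2^( - 1 )*3^( - 1)*13^1*47^1 * 151^(  -  1)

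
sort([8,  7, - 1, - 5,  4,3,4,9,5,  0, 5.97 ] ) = [ - 5 , - 1, 0,  3, 4, 4, 5, 5.97,7, 8, 9 ]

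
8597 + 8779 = 17376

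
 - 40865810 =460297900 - 501163710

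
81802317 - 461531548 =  - 379729231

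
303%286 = 17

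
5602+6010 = 11612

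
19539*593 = 11586627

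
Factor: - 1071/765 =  - 5^( - 1 )*7^1 = - 7/5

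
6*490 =2940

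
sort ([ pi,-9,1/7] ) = [ - 9,1/7,pi]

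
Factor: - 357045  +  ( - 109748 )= - 466793 = - 577^1*809^1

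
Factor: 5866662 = 2^1*3^1  *43^1*22739^1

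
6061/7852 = 6061/7852=0.77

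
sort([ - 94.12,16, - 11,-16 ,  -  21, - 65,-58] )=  [ -94.12, - 65,-58, - 21, - 16 , - 11, 16]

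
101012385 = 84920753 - - 16091632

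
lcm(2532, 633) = 2532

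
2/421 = 2/421 = 0.00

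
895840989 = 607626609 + 288214380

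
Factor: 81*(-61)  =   - 4941 = - 3^4*61^1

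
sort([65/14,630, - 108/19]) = [  -  108/19, 65/14,630]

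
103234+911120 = 1014354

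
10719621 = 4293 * 2497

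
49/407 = 49/407 = 0.12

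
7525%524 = 189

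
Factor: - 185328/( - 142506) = 264/203= 2^3 * 3^1 * 7^( - 1)*11^1*29^ ( - 1)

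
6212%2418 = 1376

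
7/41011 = 7/41011  =  0.00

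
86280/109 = 86280/109  =  791.56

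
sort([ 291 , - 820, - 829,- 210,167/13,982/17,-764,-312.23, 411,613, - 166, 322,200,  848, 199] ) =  [ - 829,-820, - 764, - 312.23, - 210, -166 , 167/13,982/17 , 199 , 200, 291,322,411,  613, 848]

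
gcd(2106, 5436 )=18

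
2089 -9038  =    -  6949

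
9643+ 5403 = 15046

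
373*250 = 93250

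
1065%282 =219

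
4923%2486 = 2437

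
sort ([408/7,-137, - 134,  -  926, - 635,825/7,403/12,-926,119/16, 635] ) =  [ - 926, - 926,- 635 , - 137, - 134,119/16 , 403/12,408/7,825/7,635]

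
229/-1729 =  - 1 + 1500/1729= - 0.13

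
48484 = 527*92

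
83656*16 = 1338496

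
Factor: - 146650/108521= -50/37 = - 2^1*5^2 * 37^(-1 )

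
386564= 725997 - 339433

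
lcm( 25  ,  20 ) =100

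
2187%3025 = 2187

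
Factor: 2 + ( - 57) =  - 5^1*11^1 = - 55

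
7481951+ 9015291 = 16497242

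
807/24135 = 269/8045 = 0.03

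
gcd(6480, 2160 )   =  2160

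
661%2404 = 661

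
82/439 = 82/439 = 0.19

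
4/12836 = 1/3209=0.00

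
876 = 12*73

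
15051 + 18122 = 33173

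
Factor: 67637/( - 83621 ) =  - 239^1*283^1*83621^( - 1) 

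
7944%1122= 90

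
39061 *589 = 23006929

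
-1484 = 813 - 2297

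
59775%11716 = 1195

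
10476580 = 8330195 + 2146385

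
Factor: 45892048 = 2^4*79^1*36307^1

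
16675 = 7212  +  9463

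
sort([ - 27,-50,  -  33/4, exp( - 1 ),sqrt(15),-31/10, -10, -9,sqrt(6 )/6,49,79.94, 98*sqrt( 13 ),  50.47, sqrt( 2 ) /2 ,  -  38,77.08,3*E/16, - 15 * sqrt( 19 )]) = [ - 15*sqrt(19), - 50, -38, - 27, - 10,  -  9, - 33/4, - 31/10 , exp( - 1),  sqrt(6)/6,3*E/16,sqrt(2) /2,  sqrt(15 ),49,  50.47,77.08, 79.94, 98 * sqrt(13 )]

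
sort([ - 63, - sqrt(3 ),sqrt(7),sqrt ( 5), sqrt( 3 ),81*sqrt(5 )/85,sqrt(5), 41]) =[-63,-sqrt(3), sqrt(3),81*sqrt(5) /85, sqrt(5),sqrt( 5 ),sqrt( 7),41]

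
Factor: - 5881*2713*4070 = -2^1*5^1*11^1 * 37^1*2713^1*5881^1 = -64937472710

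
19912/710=28 + 16/355 =28.05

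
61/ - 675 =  - 61/675= - 0.09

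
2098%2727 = 2098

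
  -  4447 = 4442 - 8889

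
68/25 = 2  +  18/25 = 2.72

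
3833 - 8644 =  - 4811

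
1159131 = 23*50397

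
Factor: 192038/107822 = 301/169  =  7^1*13^(  -  2 )*43^1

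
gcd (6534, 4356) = 2178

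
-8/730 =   -  1 + 361/365 = - 0.01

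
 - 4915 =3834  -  8749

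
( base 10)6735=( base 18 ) 12E3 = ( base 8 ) 15117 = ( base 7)25431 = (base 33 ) 663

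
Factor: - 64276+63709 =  - 3^4*7^1 = - 567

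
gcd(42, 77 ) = 7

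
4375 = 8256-3881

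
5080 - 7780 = - 2700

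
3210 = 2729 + 481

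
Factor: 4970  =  2^1*5^1*7^1*71^1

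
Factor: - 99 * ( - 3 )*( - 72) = -21384 = - 2^3 * 3^5*11^1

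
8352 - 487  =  7865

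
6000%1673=981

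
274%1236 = 274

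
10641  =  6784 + 3857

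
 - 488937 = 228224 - 717161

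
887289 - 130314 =756975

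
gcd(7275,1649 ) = 97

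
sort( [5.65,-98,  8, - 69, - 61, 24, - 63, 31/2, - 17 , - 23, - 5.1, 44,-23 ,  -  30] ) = [ - 98, - 69,  -  63, - 61 ,  -  30, - 23, - 23, - 17, - 5.1,5.65,  8,31/2 , 24, 44] 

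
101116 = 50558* 2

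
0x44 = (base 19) 3b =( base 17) 40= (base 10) 68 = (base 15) 48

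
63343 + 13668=77011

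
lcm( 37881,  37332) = 2575908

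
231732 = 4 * 57933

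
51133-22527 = 28606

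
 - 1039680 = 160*( - 6498 )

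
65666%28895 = 7876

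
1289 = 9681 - 8392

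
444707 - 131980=312727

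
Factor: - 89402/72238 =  - 44701/36119 = - 19^ ( - 1)*1901^( - 1) * 44701^1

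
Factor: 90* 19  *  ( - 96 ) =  - 2^6*3^3 * 5^1*19^1 = - 164160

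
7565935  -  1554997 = 6010938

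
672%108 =24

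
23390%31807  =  23390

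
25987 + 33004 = 58991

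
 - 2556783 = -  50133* 51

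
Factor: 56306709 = 3^2*19^1*59^1*5581^1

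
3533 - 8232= - 4699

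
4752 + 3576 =8328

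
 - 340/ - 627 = 340/627= 0.54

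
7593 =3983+3610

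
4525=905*5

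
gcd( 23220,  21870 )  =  270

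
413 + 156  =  569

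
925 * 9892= 9150100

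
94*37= 3478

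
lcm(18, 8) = 72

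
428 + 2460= 2888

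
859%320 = 219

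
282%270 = 12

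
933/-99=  - 10 + 19/33 = -9.42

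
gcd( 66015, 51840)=405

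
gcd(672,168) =168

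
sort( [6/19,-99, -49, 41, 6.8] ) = [-99,-49, 6/19 , 6.8, 41] 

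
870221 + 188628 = 1058849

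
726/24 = 30+1/4=30.25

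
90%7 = 6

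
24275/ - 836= - 24275/836=-  29.04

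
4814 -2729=2085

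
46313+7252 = 53565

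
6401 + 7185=13586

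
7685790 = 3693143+3992647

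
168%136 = 32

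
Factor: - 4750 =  - 2^1*5^3*19^1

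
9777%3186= 219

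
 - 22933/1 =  - 22933 = - 22933.00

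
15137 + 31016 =46153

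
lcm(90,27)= 270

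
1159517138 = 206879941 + 952637197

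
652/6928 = 163/1732 = 0.09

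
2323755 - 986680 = 1337075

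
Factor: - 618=-2^1*3^1 * 103^1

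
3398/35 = 3398/35 = 97.09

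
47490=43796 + 3694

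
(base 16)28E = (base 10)654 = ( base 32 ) ke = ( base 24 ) 136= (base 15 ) 2D9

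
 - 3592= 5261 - 8853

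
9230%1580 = 1330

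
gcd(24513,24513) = 24513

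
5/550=1/110= 0.01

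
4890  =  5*978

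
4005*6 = 24030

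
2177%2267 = 2177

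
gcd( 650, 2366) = 26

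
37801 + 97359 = 135160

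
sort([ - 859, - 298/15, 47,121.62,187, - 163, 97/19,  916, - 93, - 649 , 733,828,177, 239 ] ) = [  -  859, - 649, - 163, - 93,- 298/15, 97/19, 47,121.62,  177,187, 239 , 733, 828, 916]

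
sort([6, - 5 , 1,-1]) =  [ - 5, -1, 1,  6]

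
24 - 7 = 17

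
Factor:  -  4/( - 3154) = 2/1577 = 2^1*19^( -1) * 83^( - 1)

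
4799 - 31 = 4768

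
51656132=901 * 57332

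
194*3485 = 676090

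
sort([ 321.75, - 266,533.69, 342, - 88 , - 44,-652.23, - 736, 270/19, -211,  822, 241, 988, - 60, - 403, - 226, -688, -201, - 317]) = [ - 736, -688, - 652.23, - 403, - 317, - 266, - 226,  -  211,-201, - 88,  -  60, - 44,270/19,241, 321.75, 342, 533.69, 822, 988 ] 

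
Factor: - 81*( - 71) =3^4*71^1 = 5751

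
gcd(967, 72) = 1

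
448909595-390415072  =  58494523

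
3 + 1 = 4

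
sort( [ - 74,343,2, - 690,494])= [ - 690, - 74, 2,343 , 494]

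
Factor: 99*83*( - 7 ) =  - 57519 = - 3^2*7^1*11^1* 83^1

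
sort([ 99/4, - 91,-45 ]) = [ - 91, - 45,99/4]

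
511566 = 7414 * 69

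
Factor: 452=2^2*113^1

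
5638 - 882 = 4756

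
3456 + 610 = 4066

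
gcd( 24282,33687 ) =171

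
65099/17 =3829 + 6/17= 3829.35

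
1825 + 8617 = 10442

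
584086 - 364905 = 219181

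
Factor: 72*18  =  2^4 *3^4= 1296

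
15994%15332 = 662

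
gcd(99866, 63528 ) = 2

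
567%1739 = 567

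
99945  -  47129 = 52816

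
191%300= 191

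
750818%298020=154778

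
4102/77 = 586/11 = 53.27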